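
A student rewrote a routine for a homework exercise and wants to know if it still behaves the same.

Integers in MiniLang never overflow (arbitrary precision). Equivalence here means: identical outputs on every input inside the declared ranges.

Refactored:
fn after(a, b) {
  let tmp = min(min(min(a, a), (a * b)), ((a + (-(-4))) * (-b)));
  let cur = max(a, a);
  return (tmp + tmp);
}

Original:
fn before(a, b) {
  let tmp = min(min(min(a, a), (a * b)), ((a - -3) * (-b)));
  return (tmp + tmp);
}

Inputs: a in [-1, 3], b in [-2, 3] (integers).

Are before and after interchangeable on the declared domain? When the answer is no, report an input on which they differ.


Not equivalent: a=-1, b=1 separates them (-4 vs -6).
before: tmp := -2 | result -4
after: tmp := -3 | cur := -1 | result -6
verdict: not equivalent; witness: a=-1, b=1


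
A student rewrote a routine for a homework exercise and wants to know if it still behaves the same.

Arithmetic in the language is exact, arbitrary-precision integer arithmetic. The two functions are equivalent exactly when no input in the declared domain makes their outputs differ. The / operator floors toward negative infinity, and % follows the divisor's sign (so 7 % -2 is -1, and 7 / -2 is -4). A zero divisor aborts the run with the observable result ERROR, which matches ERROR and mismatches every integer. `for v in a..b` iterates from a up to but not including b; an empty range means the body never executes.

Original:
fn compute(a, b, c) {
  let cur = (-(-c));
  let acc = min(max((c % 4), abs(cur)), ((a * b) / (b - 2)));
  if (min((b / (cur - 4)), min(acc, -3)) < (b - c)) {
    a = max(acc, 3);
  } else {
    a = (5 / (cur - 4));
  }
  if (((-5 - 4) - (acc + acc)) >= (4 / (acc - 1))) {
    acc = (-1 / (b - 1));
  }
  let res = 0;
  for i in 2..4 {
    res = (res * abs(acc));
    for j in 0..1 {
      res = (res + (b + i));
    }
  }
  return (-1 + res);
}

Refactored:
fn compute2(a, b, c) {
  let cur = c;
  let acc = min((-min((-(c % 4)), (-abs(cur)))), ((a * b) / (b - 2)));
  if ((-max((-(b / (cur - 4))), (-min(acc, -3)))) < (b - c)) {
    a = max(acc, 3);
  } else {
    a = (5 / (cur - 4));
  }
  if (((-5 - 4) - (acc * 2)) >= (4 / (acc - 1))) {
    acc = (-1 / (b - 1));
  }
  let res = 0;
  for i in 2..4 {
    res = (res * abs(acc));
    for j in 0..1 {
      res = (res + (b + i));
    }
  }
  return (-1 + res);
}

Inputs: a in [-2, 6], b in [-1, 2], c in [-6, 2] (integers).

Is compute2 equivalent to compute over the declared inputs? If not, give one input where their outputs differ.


Side by side, the visible changes include: constant usage differs; and arithmetic usage differs.
One worked example (a=3, b=1, c=-2) — compute: cur = -2; acc = -3; (min((b / (cur - 4)), min(acc, -3)) < (b - c)) -> true; a = 3; (((-5 - 4) - (acc + acc)) >= (4 / (acc - 1))) -> false; res = 0; [i=2]; res = 0; [j=0]; res = 3; [i=3]; res = 9; [j=0]; res = 13; return 12; compute2: cur = -2; acc = -3; ((-max((-(b / (cur - 4))), (-min(acc, -3)))) < (b - c)) -> true; a = 3; (((-5 - 4) - (acc * 2)) >= (4 / (acc - 1))) -> false; res = 0; [i=2]; res = 0; [j=0]; res = 3; [i=3]; res = 9; [j=0]; res = 13; return 12; agreement on 12.
Checked all 324 inputs in the declared domain: the outputs agree on every one.
verdict: equivalent


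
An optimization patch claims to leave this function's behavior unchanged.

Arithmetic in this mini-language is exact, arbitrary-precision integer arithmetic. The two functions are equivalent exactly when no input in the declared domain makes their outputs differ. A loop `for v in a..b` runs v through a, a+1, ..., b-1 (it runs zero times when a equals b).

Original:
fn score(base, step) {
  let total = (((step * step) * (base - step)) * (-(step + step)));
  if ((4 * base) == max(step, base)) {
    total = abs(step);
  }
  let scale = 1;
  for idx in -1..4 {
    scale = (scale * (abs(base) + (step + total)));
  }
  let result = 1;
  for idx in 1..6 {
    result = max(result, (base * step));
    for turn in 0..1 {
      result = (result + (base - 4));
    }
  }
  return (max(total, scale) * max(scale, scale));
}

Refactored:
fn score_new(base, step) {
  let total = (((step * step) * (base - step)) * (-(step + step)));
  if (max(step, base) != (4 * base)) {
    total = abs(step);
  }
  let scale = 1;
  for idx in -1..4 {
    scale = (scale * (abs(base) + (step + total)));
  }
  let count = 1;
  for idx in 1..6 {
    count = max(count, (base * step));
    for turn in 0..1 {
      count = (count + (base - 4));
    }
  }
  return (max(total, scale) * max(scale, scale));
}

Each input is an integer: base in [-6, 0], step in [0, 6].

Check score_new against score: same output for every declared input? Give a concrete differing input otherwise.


Try base=-6, step=1.
score: total := 14 | ((4 * base) == max(step, base)): false | scale := 1 | iter idx=-1: | scale := 21 | iter idx=0: | scale := 441 | iter idx=1: | scale := 9261 | iter idx=2: | scale := 194481 | iter idx=3: | scale := 4084101 | result := 1 | iter idx=1: | result := 1 | iter turn=0: | result := -9 | iter idx=2: | result := -6 | iter turn=0: | result := -16 | iter idx=3: | result := -6 | iter turn=0: | result := -16 | iter idx=4: | result := -6 | iter turn=0: | result := -16 | iter idx=5: | result := -6 | iter turn=0: | result := -16 | result 16679880978201
score_new: total := 14 | (max(step, base) != (4 * base)): true | total := 1 | scale := 1 | iter idx=-1: | scale := 8 | iter idx=0: | scale := 64 | iter idx=1: | scale := 512 | iter idx=2: | scale := 4096 | iter idx=3: | scale := 32768 | count := 1 | iter idx=1: | count := 1 | iter turn=0: | count := -9 | iter idx=2: | count := -6 | iter turn=0: | count := -16 | iter idx=3: | count := -6 | iter turn=0: | count := -16 | iter idx=4: | count := -6 | iter turn=0: | count := -16 | iter idx=5: | count := -6 | iter turn=0: | count := -16 | result 1073741824
16679880978201 and 1073741824 differ, so these are not the same function on this domain.
verdict: not equivalent; witness: base=-6, step=1


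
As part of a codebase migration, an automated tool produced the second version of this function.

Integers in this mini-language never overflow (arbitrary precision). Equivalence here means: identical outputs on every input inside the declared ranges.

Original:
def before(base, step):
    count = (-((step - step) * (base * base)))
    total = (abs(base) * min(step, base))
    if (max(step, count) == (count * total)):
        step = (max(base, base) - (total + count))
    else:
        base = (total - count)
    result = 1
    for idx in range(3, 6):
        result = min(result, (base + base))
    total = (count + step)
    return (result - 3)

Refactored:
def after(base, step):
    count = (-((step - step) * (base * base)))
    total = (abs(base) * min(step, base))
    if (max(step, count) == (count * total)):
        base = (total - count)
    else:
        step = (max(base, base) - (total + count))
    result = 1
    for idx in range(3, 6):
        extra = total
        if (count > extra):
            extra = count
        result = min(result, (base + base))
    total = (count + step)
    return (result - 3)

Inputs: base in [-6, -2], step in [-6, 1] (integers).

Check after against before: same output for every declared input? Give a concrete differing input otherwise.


Take base=-6, step=-6.
before: count := 0 | total := -36 | (max(step, count) == (count * total)): true | step := 30 | result := 1 | iter idx=3: | result := -12 | iter idx=4: | result := -12 | iter idx=5: | result := -12 | total := 30 | result -15
after: count := 0 | total := -36 | (max(step, count) == (count * total)): true | base := -36 | result := 1 | iter idx=3: | extra := -36 | (count > extra): true | extra := 0 | result := -72 | iter idx=4: | extra := -36 | (count > extra): true | extra := 0 | result := -72 | iter idx=5: | extra := -36 | (count > extra): true | extra := 0 | result := -72 | total := -6 | result -75
-15 != -75, so the rewrite changes behavior.
verdict: not equivalent; witness: base=-6, step=-6


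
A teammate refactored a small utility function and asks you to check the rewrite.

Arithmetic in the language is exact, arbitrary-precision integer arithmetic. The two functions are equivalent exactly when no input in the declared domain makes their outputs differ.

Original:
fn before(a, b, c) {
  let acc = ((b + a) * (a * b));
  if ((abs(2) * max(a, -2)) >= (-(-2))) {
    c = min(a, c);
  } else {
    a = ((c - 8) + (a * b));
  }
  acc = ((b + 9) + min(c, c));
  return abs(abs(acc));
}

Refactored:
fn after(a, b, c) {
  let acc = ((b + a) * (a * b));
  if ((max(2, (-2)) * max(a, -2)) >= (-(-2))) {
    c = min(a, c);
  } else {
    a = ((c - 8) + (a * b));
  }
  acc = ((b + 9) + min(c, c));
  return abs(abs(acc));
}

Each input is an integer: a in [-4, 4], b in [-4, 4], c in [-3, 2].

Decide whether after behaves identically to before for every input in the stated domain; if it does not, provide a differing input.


Reading the diff, among the changes: min/max/abs usage differs, plus constant usage differs.
Spot check at a=0, b=-3, c=1 — before: acc becomes 0; next ((abs(2) * max(a, -2)) >= (-(-2))) evaluates to false; next a becomes -7; next acc becomes 7; next final value 7. after: acc becomes 0; next ((max(2, (-2)) * max(a, -2)) >= (-(-2))) evaluates to false; next a becomes -7; next acc becomes 7; next final value 7. Both give 7.
An exhaustive pass over the 486 declared inputs shows identical outputs.
verdict: equivalent


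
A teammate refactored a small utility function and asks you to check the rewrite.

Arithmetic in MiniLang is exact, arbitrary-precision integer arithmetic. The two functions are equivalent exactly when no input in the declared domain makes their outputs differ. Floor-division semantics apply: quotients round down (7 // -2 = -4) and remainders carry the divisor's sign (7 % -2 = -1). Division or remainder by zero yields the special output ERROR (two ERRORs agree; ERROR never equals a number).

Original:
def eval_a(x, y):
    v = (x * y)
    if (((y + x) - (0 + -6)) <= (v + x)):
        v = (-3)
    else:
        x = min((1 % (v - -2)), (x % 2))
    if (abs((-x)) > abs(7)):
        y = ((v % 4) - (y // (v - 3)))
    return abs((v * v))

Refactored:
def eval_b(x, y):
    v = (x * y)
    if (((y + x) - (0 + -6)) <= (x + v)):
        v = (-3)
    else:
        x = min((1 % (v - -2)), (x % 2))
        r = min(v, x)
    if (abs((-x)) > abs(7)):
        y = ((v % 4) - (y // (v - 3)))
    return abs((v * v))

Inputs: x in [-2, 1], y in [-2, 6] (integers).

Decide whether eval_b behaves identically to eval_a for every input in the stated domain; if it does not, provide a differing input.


Behavior is preserved: although statement counts differ, plus local variable names differ, plus min/max/abs usage differs, the outputs never diverge.
As a probe, take x=-2, y=3: eval_a runs v=-6, then (((y + x) - (0 + -6)) <= (v + x)) is false, then x=-3, then (abs((-x)) > abs(7)) is false, then returns 36; eval_b runs v=-6, then (((y + x) - (0 + -6)) <= (x + v)) is false, then x=-3, then r=-6, then (abs((-x)) > abs(7)) is false, then returns 36; both end at 36.
Checked all 36 inputs in the declared domain: the outputs agree on every one.
verdict: equivalent


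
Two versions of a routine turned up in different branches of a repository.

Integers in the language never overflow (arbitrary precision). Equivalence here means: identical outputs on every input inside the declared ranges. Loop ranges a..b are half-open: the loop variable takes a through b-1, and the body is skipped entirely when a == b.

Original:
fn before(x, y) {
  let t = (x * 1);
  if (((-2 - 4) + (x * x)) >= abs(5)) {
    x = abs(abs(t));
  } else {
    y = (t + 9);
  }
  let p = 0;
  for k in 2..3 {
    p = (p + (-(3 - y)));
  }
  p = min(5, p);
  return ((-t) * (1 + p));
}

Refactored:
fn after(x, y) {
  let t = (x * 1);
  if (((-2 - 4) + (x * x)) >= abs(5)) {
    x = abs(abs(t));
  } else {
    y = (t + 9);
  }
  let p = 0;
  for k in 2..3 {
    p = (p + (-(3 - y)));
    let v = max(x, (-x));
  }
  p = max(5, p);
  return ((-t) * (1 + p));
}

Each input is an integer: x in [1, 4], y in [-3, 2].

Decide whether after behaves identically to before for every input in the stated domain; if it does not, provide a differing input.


On input x=1, y=-3, before returns -6 while after returns -8.
verdict: not equivalent; witness: x=1, y=-3


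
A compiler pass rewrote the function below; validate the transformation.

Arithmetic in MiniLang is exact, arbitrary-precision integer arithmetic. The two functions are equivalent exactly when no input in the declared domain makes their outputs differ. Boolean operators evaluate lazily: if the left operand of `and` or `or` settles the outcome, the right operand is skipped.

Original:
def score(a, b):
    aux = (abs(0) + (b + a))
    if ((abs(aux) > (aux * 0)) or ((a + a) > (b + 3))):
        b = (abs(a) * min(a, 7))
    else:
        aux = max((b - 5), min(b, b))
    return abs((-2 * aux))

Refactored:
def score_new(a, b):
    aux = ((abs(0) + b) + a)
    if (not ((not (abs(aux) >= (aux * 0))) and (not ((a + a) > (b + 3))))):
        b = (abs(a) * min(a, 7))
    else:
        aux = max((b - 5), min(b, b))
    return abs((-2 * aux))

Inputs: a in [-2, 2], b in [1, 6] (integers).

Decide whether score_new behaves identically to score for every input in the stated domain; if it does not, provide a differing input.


Evaluate both at a=-2, b=2.
score: aux = 0; ((abs(aux) > (aux * 0)) or ((a + a) > (b + 3))) -> false; aux = 2; return 4
score_new: aux = 0; (not ((not (abs(aux) >= (aux * 0))) and (not ((a + a) > (b + 3))))) -> true; b = -4; return 0
4 against 0: the behavior changed.
verdict: not equivalent; witness: a=-2, b=2


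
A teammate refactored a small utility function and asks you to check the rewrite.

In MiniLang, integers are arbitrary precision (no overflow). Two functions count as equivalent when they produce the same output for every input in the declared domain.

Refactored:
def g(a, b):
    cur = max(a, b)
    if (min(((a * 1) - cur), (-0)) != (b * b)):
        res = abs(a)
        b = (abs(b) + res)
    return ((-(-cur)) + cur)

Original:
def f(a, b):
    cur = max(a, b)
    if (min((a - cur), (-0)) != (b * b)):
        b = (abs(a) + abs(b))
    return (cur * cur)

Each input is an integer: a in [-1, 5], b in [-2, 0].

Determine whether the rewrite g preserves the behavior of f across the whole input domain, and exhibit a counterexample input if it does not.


The rewrite breaks on a=-1, b=-2, where the results are 1 and -2.
f: cur := -1 | (min((a - cur), (-0)) != (b * b)): true | b := 3 | result 1
g: cur := -1 | (min(((a * 1) - cur), (-0)) != (b * b)): true | res := 1 | b := 3 | result -2
verdict: not equivalent; witness: a=-1, b=-2


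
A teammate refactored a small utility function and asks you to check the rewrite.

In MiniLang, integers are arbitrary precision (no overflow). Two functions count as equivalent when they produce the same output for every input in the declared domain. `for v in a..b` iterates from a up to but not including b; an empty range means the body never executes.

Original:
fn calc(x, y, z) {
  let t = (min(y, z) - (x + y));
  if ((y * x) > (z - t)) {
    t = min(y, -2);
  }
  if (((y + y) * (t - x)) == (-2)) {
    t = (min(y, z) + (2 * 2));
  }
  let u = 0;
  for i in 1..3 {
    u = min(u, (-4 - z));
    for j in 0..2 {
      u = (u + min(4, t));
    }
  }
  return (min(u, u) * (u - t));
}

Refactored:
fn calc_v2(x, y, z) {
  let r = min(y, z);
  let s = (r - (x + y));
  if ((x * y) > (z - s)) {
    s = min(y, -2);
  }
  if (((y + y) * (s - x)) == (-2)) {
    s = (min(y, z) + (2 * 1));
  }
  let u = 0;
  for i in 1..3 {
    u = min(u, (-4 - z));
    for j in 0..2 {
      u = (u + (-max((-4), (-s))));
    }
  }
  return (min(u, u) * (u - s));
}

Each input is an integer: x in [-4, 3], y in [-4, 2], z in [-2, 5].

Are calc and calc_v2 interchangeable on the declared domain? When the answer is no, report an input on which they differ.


Try x=-3, y=-1, z=-2.
calc: t = 2; ((y * x) > (z - t)) -> true; t = -2; (((y + y) * (t - x)) == (-2)) -> true; t = 2; u = 0; [i=1]; u = -2; [j=0]; u = 0; [j=1]; u = 2; [i=2]; u = -2; [j=0]; u = 0; [j=1]; u = 2; return 0
calc_v2: r = -2; s = 2; ((x * y) > (z - s)) -> true; s = -2; (((y + y) * (s - x)) == (-2)) -> true; s = 0; u = 0; [i=1]; u = -2; [j=0]; u = -2; [j=1]; u = -2; [i=2]; u = -2; [j=0]; u = -2; [j=1]; u = -2; return 4
0 != 4, so the rewrite changes behavior.
verdict: not equivalent; witness: x=-3, y=-1, z=-2


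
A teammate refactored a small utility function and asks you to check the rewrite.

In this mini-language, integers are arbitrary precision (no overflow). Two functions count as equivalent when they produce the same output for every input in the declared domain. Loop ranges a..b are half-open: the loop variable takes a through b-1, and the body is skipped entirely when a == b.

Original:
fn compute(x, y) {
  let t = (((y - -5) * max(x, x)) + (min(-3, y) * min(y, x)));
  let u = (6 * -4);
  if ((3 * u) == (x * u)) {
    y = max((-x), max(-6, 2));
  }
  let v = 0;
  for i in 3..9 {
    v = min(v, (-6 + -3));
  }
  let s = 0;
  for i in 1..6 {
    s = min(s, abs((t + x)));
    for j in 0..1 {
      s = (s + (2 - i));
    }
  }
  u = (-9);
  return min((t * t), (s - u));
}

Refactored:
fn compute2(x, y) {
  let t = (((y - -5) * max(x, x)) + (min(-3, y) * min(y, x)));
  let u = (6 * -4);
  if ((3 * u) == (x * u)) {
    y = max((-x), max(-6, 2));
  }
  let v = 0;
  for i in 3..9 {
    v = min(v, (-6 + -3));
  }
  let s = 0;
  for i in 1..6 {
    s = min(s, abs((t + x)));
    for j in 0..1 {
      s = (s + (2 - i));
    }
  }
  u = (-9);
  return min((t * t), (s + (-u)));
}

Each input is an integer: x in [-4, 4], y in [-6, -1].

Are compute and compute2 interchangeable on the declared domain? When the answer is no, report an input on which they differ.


Equivalent — the differences include arithmetic usage differs, yet no declared input distinguishes the two.
Tracing x=2, y=-5: compute: t = 25; u = -24; ((3 * u) == (x * u)) -> false; v = 0; [i=3]; v = -9; [i=4]; v = -9; [i=5]; v = -9; [i=6]; v = -9; [i=7]; v = -9; [i=8]; v = -9; s = 0; [i=1]; s = 0; [j=0]; s = 1; [i=2]; s = 1; [j=0]; s = 1; [i=3]; s = 1; [j=0]; s = 0; [i=4]; s = 0; [j=0]; s = -2; [i=5]; s = -2; [j=0]; s = -5; u = -9; return 4 | compute2: t = 25; u = -24; ((3 * u) == (x * u)) -> false; v = 0; [i=3]; v = -9; [i=4]; v = -9; [i=5]; v = -9; [i=6]; v = -9; [i=7]; v = -9; [i=8]; v = -9; s = 0; [i=1]; s = 0; [j=0]; s = 1; [i=2]; s = 1; [j=0]; s = 1; [i=3]; s = 1; [j=0]; s = 0; [i=4]; s = 0; [j=0]; s = -2; [i=5]; s = -2; [j=0]; s = -5; u = -9; return 4 — matching result 4.
Checked all 54 inputs in the declared domain: the outputs agree on every one.
verdict: equivalent


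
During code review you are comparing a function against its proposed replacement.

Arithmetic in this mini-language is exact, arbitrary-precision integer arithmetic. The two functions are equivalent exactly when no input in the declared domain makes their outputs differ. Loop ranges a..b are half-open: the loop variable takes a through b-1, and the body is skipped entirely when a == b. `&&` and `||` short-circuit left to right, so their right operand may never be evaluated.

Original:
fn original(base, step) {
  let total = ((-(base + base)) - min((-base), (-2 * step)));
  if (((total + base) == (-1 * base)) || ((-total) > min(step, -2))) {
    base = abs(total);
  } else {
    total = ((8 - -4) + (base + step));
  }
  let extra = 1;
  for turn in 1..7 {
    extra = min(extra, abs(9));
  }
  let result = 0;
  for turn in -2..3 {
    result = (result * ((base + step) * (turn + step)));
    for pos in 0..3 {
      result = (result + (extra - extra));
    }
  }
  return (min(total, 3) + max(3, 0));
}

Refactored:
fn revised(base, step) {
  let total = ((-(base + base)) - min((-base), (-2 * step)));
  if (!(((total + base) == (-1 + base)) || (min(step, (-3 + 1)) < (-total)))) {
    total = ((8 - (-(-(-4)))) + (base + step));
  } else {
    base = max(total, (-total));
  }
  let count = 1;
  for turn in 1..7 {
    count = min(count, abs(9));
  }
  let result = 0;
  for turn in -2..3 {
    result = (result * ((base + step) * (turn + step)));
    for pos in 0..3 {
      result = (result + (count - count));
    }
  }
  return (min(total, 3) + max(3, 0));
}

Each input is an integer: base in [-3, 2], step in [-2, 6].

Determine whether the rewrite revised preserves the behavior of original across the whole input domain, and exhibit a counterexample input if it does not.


base=-1, step=0 yields 5 from original but 6 from revised.
verdict: not equivalent; witness: base=-1, step=0


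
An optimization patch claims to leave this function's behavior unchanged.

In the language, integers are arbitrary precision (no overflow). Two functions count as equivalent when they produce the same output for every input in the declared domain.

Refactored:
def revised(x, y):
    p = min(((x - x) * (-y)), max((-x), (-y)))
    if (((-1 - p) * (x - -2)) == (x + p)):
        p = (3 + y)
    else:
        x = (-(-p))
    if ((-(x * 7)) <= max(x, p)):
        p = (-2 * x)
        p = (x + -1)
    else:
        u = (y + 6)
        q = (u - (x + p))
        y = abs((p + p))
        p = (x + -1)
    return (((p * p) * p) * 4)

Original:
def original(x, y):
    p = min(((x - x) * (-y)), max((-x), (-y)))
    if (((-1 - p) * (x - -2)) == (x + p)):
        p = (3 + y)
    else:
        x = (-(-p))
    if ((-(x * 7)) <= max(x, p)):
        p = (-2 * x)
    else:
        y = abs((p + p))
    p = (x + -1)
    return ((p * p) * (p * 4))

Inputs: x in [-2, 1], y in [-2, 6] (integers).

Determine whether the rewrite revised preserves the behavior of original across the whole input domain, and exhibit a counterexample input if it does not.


Behavior is preserved: although constant usage differs; and arithmetic usage differs; and statement counts differ; and local variable names differ, the outputs never diverge.
Tracing x=1, y=5: original: p becomes -1; next (((-1 - p) * (x - -2)) == (x + p)) evaluates to true; next p becomes 8; next ((-(x * 7)) <= max(x, p)) evaluates to true; next p becomes -2; next p becomes 0; next final value 0 | revised: p becomes -1; next (((-1 - p) * (x - -2)) == (x + p)) evaluates to true; next p becomes 8; next ((-(x * 7)) <= max(x, p)) evaluates to true; next p becomes -2; next p becomes 0; next final value 0 — matching result 0.
Sweeping the whole domain (36 inputs) finds no disagreement.
verdict: equivalent


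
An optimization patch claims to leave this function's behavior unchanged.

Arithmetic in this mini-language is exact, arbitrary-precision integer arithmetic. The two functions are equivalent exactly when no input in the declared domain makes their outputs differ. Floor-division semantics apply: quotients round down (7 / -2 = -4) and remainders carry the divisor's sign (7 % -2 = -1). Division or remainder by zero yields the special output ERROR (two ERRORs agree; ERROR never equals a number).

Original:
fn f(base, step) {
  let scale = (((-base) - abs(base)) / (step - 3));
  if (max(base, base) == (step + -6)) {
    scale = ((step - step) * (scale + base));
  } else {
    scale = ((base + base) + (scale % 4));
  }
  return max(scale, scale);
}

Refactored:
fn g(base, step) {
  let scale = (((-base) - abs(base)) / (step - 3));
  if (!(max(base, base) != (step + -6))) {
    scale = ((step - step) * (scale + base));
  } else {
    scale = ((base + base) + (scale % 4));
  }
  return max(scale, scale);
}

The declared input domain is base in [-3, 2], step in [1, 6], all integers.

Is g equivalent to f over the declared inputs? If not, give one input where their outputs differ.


Changes here: boolean connective usage differs; and comparison usage differs; the full 36-point sweep finds no disagreement.
verdict: equivalent


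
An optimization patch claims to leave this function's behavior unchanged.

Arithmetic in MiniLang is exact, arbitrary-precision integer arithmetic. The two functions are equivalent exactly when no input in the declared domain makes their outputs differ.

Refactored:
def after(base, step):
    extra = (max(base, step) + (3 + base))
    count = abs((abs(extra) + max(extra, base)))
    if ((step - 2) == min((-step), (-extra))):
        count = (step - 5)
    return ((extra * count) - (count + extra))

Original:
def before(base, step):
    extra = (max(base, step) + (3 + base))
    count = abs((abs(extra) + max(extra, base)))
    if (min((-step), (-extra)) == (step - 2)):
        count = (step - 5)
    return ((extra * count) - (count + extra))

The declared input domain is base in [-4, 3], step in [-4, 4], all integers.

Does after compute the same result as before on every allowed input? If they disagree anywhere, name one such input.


Equivalent — the differences include same computation, different form, yet no declared input distinguishes the two.
Tracing base=-1, step=4: before: extra = 6; count = 12; (min((-step), (-extra)) == (step - 2)) -> false; return 54 | after: extra = 6; count = 12; ((step - 2) == min((-step), (-extra))) -> false; return 54 — matching result 54.
Every one of the 72 inputs gives matching results.
verdict: equivalent


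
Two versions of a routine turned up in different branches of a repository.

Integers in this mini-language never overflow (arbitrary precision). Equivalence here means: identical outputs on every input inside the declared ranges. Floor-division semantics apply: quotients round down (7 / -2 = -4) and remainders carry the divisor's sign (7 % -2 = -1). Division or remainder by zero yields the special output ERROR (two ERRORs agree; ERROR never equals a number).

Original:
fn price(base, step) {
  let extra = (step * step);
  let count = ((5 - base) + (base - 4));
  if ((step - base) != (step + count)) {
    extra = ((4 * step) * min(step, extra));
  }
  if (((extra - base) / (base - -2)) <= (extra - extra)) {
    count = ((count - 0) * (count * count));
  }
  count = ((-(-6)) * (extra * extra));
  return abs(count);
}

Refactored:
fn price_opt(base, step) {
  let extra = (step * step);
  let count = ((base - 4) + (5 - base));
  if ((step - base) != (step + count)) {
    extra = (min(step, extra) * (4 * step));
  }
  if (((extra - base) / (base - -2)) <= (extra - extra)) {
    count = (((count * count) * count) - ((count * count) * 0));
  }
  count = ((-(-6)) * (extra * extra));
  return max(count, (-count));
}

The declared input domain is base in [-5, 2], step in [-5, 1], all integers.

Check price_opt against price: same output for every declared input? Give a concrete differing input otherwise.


Equivalent — the differences include arithmetic usage differs; also min/max/abs usage differs, yet no declared input distinguishes the two.
Spot check at base=-4, step=-3 — price: extra becomes 9; next count becomes 1; next ((step - base) != (step + count)) evaluates to true; next extra becomes 36; next (((extra - base) / (base - -2)) <= (extra - extra)) evaluates to true; next count becomes 1; next count becomes 7776; next final value 7776. price_opt: extra becomes 9; next count becomes 1; next ((step - base) != (step + count)) evaluates to true; next extra becomes 36; next (((extra - base) / (base - -2)) <= (extra - extra)) evaluates to true; next count becomes 1; next count becomes 7776; next final value 7776. Both give 7776.
Checked all 56 inputs in the declared domain: the outputs agree on every one.
verdict: equivalent


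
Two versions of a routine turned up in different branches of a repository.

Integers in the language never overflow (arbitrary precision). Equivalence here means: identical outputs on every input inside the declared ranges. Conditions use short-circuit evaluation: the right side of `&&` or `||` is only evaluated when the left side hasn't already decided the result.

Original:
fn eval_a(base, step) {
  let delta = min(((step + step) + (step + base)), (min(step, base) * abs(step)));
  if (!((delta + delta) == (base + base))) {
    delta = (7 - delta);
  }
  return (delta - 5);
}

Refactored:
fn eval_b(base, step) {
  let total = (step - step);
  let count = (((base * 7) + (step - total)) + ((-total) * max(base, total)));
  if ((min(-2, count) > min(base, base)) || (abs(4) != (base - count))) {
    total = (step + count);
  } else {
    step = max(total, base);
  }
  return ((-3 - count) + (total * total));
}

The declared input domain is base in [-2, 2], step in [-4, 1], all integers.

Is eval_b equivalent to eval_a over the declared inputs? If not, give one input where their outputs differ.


Not equivalent: base=-2, step=-4 separates them (18 vs 499).
eval_a: delta := -16 | (!((delta + delta) == (base + base))): true | delta := 23 | result 18
eval_b: total := 0 | count := -18 | ((min(-2, count) > min(base, base)) || (abs(4) != (base - count))): true | total := -22 | result 499
verdict: not equivalent; witness: base=-2, step=-4


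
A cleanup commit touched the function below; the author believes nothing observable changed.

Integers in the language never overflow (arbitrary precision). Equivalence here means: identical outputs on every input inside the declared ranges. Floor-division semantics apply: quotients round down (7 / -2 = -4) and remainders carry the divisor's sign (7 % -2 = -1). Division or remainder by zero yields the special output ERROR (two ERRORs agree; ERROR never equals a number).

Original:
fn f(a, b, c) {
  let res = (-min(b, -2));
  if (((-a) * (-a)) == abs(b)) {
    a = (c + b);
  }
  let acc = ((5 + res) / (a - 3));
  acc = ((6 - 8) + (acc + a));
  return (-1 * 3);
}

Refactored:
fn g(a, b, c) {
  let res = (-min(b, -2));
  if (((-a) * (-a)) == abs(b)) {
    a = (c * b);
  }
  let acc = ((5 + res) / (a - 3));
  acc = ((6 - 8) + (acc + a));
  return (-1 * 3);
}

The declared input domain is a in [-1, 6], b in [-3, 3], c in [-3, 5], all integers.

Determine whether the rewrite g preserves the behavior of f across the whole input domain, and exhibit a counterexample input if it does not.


Try a=-1, b=-1, c=-3.
f: res = 2; (((-a) * (-a)) == abs(b)) -> true; a = -4; acc = -1; acc = -7; return -3
g: res = 2; (((-a) * (-a)) == abs(b)) -> true; a = 3; division by zero -> ERROR
-3 against ERROR: the behavior changed.
verdict: not equivalent; witness: a=-1, b=-1, c=-3


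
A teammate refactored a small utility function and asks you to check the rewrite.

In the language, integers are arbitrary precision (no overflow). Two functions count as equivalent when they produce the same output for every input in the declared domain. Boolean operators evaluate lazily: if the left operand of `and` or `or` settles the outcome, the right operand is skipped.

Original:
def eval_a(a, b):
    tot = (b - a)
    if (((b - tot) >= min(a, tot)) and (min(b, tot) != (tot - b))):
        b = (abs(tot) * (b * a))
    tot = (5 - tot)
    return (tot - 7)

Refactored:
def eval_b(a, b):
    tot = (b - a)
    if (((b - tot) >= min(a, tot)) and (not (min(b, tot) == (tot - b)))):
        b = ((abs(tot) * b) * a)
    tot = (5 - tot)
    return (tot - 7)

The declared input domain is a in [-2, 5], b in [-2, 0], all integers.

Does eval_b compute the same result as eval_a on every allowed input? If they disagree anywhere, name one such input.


Side by side, the visible changes include: comparison usage differs, plus boolean connective usage differs.
One worked example (a=-1, b=-1) — eval_a: tot=0, then (((b - tot) >= min(a, tot)) and (min(b, tot) != (tot - b))) is true, then b=0, then tot=5, then returns -2; eval_b: tot=0, then (((b - tot) >= min(a, tot)) and (not (min(b, tot) == (tot - b)))) is true, then b=0, then tot=5, then returns -2; agreement on -2.
Across all 24 domain points the two functions coincide.
verdict: equivalent


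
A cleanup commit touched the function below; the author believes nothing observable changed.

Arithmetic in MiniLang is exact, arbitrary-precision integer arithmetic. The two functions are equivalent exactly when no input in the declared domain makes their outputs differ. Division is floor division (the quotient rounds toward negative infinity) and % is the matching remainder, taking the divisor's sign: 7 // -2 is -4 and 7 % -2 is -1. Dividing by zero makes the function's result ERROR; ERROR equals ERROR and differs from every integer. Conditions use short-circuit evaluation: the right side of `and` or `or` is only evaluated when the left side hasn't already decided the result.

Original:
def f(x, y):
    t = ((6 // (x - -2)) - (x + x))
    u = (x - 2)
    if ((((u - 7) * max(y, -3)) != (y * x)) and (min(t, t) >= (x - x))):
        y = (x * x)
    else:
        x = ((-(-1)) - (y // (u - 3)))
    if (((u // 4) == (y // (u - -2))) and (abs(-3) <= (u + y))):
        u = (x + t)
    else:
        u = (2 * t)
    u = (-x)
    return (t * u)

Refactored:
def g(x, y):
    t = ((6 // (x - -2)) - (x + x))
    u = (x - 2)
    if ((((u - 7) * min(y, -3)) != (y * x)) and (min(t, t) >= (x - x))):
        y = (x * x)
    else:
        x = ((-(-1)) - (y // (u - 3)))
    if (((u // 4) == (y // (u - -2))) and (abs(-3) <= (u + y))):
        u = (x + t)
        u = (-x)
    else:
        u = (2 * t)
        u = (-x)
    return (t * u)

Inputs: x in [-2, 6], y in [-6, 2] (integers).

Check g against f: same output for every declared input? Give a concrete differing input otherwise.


The rewrite breaks on x=-1, y=0, where the results are -8 and 8.
f: t = 8; u = -3; ((((u - 7) * max(y, -3)) != (y * x)) and (min(t, t) >= (x - x))) -> false; x = 1; (((u // 4) == (y // (u - -2))) and (abs(-3) <= (u + y))) -> false; u = 16; u = -1; return -8
g: t = 8; u = -3; ((((u - 7) * min(y, -3)) != (y * x)) and (min(t, t) >= (x - x))) -> true; y = 1; (((u // 4) == (y // (u - -2))) and (abs(-3) <= (u + y))) -> false; u = 16; u = 1; return 8
verdict: not equivalent; witness: x=-1, y=0


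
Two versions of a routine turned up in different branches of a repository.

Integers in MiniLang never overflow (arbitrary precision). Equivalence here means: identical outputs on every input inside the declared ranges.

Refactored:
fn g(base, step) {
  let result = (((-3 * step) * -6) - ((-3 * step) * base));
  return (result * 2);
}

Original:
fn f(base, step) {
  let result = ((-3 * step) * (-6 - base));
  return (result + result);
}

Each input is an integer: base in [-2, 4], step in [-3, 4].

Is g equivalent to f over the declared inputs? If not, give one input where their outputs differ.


The two are interchangeable: constant usage differs; also arithmetic usage differs, and every declared input agrees.
As a probe, take base=3, step=0: f runs result=0, then returns 0; g runs result=0, then returns 0; both end at 0.
Sweeping the whole domain (56 inputs) finds no disagreement.
verdict: equivalent


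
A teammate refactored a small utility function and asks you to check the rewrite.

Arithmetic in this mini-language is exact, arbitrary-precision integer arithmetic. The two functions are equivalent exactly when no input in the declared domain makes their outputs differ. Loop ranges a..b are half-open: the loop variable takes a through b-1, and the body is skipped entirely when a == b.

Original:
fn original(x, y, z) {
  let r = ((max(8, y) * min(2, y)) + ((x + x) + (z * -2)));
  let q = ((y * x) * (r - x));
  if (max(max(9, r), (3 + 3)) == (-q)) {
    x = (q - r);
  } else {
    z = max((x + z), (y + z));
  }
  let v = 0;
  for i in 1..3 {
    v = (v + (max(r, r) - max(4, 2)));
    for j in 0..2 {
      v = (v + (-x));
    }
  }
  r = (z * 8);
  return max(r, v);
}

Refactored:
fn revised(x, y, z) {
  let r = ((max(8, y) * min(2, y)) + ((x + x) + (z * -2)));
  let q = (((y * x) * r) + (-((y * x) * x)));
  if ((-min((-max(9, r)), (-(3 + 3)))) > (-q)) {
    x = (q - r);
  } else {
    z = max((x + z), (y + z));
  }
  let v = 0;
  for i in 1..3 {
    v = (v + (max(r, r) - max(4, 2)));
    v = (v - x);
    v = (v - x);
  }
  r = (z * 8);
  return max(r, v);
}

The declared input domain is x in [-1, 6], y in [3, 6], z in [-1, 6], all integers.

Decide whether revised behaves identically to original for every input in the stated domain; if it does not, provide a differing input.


On input x=-1, y=3, z=6, original returns 48 while revised returns 72.
verdict: not equivalent; witness: x=-1, y=3, z=6


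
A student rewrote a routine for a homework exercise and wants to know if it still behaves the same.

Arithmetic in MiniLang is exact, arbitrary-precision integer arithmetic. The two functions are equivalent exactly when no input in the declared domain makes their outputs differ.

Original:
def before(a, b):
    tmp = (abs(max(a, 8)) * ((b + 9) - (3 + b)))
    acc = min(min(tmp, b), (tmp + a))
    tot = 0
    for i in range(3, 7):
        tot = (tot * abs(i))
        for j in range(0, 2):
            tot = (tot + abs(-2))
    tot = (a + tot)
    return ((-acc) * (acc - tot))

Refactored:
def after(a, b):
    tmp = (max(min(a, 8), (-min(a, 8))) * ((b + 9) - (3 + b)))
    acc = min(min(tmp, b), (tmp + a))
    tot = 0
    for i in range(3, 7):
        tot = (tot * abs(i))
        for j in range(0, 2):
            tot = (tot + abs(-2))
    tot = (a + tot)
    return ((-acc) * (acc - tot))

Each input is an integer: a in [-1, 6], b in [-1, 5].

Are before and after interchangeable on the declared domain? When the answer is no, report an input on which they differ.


a=0, b=1 yields 627 from before but 0 from after.
verdict: not equivalent; witness: a=0, b=1


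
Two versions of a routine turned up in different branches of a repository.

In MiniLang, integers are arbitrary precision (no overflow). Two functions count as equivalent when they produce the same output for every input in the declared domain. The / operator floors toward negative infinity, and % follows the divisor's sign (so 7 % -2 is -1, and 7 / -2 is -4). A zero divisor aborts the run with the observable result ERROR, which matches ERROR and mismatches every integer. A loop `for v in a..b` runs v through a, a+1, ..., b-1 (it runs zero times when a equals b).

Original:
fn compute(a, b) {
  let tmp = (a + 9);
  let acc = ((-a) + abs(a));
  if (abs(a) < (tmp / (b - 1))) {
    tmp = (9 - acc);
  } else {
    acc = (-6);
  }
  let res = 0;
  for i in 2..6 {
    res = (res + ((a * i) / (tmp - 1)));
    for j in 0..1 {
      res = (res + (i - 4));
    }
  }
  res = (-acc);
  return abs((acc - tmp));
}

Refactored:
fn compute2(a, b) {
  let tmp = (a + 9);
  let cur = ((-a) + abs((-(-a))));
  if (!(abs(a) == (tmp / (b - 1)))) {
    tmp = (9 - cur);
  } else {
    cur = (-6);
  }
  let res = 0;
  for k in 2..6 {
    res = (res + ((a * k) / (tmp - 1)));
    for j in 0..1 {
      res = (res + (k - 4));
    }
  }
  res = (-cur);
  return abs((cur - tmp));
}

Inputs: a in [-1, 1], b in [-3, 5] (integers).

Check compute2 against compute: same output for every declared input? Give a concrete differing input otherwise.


These are not equivalent — on a=-1, b=-3 the outputs split (14 vs 5).
compute: tmp=8, then acc=2, then (abs(a) < (tmp / (b - 1))) is false, then acc=-6, then res=0, then (i=2), then res=-1, then (j=0), then res=-3, then (i=3), then res=-4, then (j=0), then res=-5, then (i=4), then res=-6, then (j=0), then res=-6, then (i=5), then res=-7, then (j=0), then res=-6, then res=6, then returns 14
compute2: tmp=8, then cur=2, then (!(abs(a) == (tmp / (b - 1)))) is true, then tmp=7, then res=0, then (k=2), then res=-1, then (j=0), then res=-3, then (k=3), then res=-4, then (j=0), then res=-5, then (k=4), then res=-6, then (j=0), then res=-6, then (k=5), then res=-7, then (j=0), then res=-6, then res=-2, then returns 5
verdict: not equivalent; witness: a=-1, b=-3


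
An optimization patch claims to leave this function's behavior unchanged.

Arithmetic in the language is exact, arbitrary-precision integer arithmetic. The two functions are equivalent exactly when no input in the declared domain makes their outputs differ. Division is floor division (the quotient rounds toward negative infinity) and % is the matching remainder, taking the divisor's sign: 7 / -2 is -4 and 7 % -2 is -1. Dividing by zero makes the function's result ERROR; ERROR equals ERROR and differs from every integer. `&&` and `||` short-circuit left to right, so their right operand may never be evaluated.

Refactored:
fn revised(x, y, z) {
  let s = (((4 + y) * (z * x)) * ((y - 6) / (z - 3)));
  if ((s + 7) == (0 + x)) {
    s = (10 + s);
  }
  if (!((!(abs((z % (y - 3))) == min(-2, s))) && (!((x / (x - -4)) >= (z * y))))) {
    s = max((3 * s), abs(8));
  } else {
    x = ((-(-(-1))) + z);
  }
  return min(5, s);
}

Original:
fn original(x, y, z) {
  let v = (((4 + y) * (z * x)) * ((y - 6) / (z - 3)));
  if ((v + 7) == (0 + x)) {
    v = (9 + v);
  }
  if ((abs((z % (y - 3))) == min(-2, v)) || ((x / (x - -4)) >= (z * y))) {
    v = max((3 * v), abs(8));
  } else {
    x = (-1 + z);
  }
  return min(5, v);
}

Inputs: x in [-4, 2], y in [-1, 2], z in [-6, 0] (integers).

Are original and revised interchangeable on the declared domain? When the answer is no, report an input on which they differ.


Evaluate both at x=1, y=-1, z=-2.
original: v=-6, then ((v + 7) == (0 + x)) is true, then v=3, then ((abs((z % (y - 3))) == min(-2, v)) || ((x / (x - -4)) >= (z * y))) is false, then x=-3, then returns 3
revised: s=-6, then ((s + 7) == (0 + x)) is true, then s=4, then (!((!(abs((z % (y - 3))) == min(-2, s))) && (!((x / (x - -4)) >= (z * y))))) is false, then x=-3, then returns 4
3 vs 4 — the two versions disagree here.
verdict: not equivalent; witness: x=1, y=-1, z=-2
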